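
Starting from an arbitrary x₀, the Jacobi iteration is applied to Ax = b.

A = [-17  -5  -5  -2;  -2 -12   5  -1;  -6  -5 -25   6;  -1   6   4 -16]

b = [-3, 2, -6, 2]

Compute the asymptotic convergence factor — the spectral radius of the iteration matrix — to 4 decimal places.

Diagonal D = diag(-17, -12, -25, -16); L, U strict lower/upper.
Jacobi T = -D⁻¹(L+U): T[2,0] = -(-6)/(-25) = -0.2400; T[2,2] = 0.
  T[0,:] = [+0.0000 -0.2941 -0.2941 -0.1176]
  T[1,:] = [-0.1667 +0.0000 +0.4167 -0.0833]
  T[2,:] = [-0.2400 -0.2000 +0.0000 +0.2400]
  T[3,:] = [-0.0625 +0.3750 +0.2500 +0.0000]
eigenvalue magnitudes: 0.5090, 0.3753, 0.3753, 0.1171.
spectral radius ρ = 0.5090; 0.5090 < 1: convergent.

0.5090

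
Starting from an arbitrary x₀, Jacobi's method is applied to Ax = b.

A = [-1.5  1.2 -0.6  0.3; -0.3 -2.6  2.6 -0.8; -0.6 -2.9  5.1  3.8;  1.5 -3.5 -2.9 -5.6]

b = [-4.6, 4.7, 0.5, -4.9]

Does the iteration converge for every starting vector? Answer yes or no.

Diagonal D = diag(-1.5, -2.6, 5.1, -5.6); L, U strict lower/upper.
Jacobi: T = -D⁻¹(L+U), T[0,2] = -(-0.6)/(-1.5) = -0.4000; T[0,0] = 0.
  T[0,:] = [+0.0000  +0.8000  -0.4000  +0.2000]
  T[1,:] = [-0.1154  +0.0000  +1.0000  -0.3077]
  T[2,:] = [+0.1176  +0.5686  +0.0000  -0.7451]
  T[3,:] = [+0.2679  -0.6250  -0.5179  +0.0000]
moduli |λ_i(T)| = 1.2465, 0.8103, 0.8103, 0.1199.
ρ(T) = max|λ| = 1.2465; 1.2465 > 1: divergent.

no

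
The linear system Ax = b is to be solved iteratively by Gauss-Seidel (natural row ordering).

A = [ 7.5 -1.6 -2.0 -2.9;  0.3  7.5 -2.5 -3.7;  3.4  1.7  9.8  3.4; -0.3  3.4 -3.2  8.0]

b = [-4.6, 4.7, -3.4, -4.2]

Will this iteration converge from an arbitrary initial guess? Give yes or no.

Write A = D+L+U with D = diag(7.5, 7.5, 9.8, 8).
GS T = -(D+L)⁻¹U: row 0 first, T[0,3] = -(-2.9)/(7.5) = +0.3867; later rows by forward substitution.
  T[0,:] = [+0.0000 +0.2133 +0.2667 +0.3867]
  T[1,:] = [+0.0000 -0.0085 +0.3227 +0.4779]
  T[2,:] = [+0.0000 -0.0725 -0.1485 -0.5640]
  T[3,:] = [+0.0000 -0.0174 -0.1865 -0.4142]
|eigenvalues of T|: 0.5862, 0.0397, 0.0397, 0.0000.
spectral radius ρ = 0.5862; 0.5862 < 1, so it converges for any x₀.

yes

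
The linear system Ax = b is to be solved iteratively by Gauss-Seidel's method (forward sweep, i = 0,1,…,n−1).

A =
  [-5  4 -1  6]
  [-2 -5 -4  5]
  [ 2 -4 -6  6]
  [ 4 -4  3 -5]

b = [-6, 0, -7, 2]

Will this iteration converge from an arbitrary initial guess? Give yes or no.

no

Write A = D+L+U with D = diag(-5, -5, -6, -5).
Gauss-Seidel: T = -(D+L)⁻¹U, row 0 first, T[0,2] = -(-1)/(-5) = -0.2000; later rows by forward substitution.
  T[0,:] = [+0.0000, +0.8000, -0.2000, +1.2000]
  T[1,:] = [+0.0000, -0.3200, -0.7200, +0.5200]
  T[2,:] = [+0.0000, +0.4800, +0.4133, +1.0533]
  T[3,:] = [+0.0000, +1.1840, +0.6640, +1.1760]
|λ(T)| sorted: 1.6786, 0.7936, 0.3843, 0.0000.
ρ(T) = max|λ| = 1.6786; 1.6786 > 1: divergent.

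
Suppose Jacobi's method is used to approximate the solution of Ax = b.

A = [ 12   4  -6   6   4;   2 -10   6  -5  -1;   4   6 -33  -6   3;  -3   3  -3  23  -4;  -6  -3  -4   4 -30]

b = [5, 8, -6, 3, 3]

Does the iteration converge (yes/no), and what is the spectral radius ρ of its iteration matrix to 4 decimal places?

yes, ρ = 0.5018

Let D = diag(12, -10, -33, 23, -30); L, U the strict triangles.
T_J = -D⁻¹(L+U): T[2,4] = -(3)/(-33) = +0.0909; T[2,2] = 0.
  T[0,:] = [+0.0000 -0.3333 +0.5000 -0.5000 -0.3333]
  T[1,:] = [+0.2000 +0.0000 +0.6000 -0.5000 -0.1000]
  T[2,:] = [+0.1212 +0.1818 +0.0000 -0.1818 +0.0909]
  T[3,:] = [+0.1304 -0.1304 +0.1304 +0.0000 +0.1739]
  T[4,:] = [-0.2000 -0.1000 -0.1333 +0.1333 +0.0000]
|λ(T)| sorted: 0.5018, 0.4007, 0.2609, 0.2609, 0.1120.
ρ = 0.5018; 0.5018 < 1, so it converges for any x₀.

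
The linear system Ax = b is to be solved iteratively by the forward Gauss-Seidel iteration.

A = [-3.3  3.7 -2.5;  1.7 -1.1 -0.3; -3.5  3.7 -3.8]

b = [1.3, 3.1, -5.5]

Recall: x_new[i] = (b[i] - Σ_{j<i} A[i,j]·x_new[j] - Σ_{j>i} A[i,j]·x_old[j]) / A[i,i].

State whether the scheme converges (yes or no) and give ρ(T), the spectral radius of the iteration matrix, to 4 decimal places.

A = D + L + U where D = diag(-3.3, -1.1, -3.8).
GS T = -(D+L)⁻¹U: row 0 first, T[0,2] = -(-2.5)/(-3.3) = -0.7576; later rows by forward substitution.
  T[0,:] = [+0.0000 +1.1212 -0.7576]
  T[1,:] = [+0.0000 +1.7328 -1.4435]
  T[2,:] = [+0.0000 +0.6545 -0.7078]
|eigenvalues of T|: 1.2503, 0.2253, 0.0000.
ρ = 1.2503; 1.2503 > 1: divergent.

no, ρ = 1.2503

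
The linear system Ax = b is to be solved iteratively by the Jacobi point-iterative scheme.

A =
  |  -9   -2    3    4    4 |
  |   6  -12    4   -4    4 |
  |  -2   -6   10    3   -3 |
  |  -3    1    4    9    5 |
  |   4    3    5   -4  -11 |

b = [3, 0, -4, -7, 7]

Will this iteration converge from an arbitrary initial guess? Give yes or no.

Write A = D+L+U with D = diag(-9, -12, 10, 9, -11).
Jacobi: T = -D⁻¹(L+U), T[1,4] = -(4)/(-12) = +0.3333; T[1,1] = 0.
  T[0,:] = [+0.0000, -0.2222, +0.3333, +0.4444, +0.4444]
  T[1,:] = [+0.5000, +0.0000, +0.3333, -0.3333, +0.3333]
  T[2,:] = [+0.2000, +0.6000, +0.0000, -0.3000, +0.3000]
  T[3,:] = [+0.3333, -0.1111, -0.4444, +0.0000, -0.5556]
  T[4,:] = [+0.3636, +0.2727, +0.4545, -0.3636, +0.0000]
|roots of det(T-λI)|: 1.1308, 0.6629, 0.4638, 0.4638, 0.3713.
ρ(T) = max|λ| = 1.1308; 1.1308 > 1, so it fails to converge.

no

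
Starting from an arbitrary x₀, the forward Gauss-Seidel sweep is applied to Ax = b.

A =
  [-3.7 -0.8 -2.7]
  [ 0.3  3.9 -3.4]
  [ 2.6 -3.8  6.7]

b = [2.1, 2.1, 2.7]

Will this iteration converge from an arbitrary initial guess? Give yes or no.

yes

Diagonal D = diag(-3.7, 3.9, 6.7); L, U strict lower/upper.
GS T = -(D+L)⁻¹U: row 0 first, T[0,2] = -(-2.7)/(-3.7) = -0.7297; later rows by forward substitution.
  T[0,:] = [+0.0000 -0.2162 -0.7297]
  T[1,:] = [+0.0000 +0.0166 +0.9279]
  T[2,:] = [+0.0000 +0.0933 +0.8095]
|eigenvalues of T|: 0.9068, 0.0807, 0.0000.
spectral radius ρ = 0.9068; 0.9068 < 1 ⇒ converges.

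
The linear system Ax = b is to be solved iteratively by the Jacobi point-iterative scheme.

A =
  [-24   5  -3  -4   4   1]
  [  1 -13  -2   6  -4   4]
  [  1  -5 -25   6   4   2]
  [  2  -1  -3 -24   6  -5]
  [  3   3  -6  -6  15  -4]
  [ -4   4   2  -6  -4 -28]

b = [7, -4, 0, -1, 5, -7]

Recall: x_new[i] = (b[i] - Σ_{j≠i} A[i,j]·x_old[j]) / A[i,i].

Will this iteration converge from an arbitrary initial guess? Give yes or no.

yes

Diagonal D = diag(-24, -13, -25, -24, 15, -28); L, U strict lower/upper.
Jacobi T = -D⁻¹(L+U): T[2,1] = -(-5)/(-25) = -0.2000; T[2,2] = 0.
  T[0,:] = [+0.0000  +0.2083  -0.1250  -0.1667  +0.1667  +0.0417]
  T[1,:] = [+0.0769  +0.0000  -0.1538  +0.4615  -0.3077  +0.3077]
  T[2,:] = [+0.0400  -0.2000  +0.0000  +0.2400  +0.1600  +0.0800]
  T[3,:] = [+0.0833  -0.0417  -0.1250  +0.0000  +0.2500  -0.2083]
  T[4,:] = [-0.2000  -0.2000  +0.4000  +0.4000  +0.0000  +0.2667]
  T[5,:] = [-0.1429  +0.1429  +0.0714  -0.2143  -0.1429  +0.0000]
|eigenvalues of T|: 0.5340, 0.3395, 0.2626, 0.1748, 0.1748, 0.1600.
ρ(T) = max|λ| = 0.5340; 0.5340 < 1, so it converges for any x₀.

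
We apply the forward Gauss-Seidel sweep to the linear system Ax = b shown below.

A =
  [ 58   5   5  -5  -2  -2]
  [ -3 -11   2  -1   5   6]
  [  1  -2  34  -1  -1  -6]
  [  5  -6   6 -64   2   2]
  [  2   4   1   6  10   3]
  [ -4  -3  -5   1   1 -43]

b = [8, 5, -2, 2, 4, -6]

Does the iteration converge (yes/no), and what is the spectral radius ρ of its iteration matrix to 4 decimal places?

yes, ρ = 0.3127

Split A = D + L + U, D = diag(58, -11, 34, -64, 10, -43).
T_GS = -(D+L)⁻¹U: row 0 first, T[0,3] = -(-5)/(58) = +0.0862; later rows by forward substitution.
  T[0,:] = [+0.0000, -0.0862, -0.0862, +0.0862, +0.0345, +0.0345]
  T[1,:] = [+0.0000, +0.0235, +0.2053, -0.1144, +0.4451, +0.5361]
  T[2,:] = [+0.0000, +0.0039, +0.0146, +0.0201, +0.0546, +0.2070]
  T[3,:] = [+0.0000, -0.0086, -0.0246, +0.0194, -0.0027, +0.0031]
  T[4,:] = [+0.0000, +0.0126, -0.0516, +0.0149, -0.1888, -0.5439]
  T[5,:] = [+0.0000, +0.0060, -0.0098, -0.0016, -0.0451, -0.0773]
moduli |λ_i(T)| = 0.3127, 0.0572, 0.0572, 0.0198, 0.0198, 0.0000.
ρ(T) = max|λ| = 0.3127; 0.3127 < 1 ⇒ converges.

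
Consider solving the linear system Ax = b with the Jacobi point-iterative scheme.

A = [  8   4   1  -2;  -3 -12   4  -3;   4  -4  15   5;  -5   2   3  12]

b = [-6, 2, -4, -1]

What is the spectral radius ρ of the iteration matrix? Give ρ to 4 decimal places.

Split A = D + L + U, D = diag(8, -12, 15, 12).
T_J = -D⁻¹(L+U): T[0,1] = -(4)/(8) = -0.5000; T[0,0] = 0.
  T[0,:] = [+0.0000 -0.5000 -0.1250 +0.2500]
  T[1,:] = [-0.2500 +0.0000 +0.3333 -0.2500]
  T[2,:] = [-0.2667 +0.2667 +0.0000 -0.3333]
  T[3,:] = [+0.4167 -0.1667 -0.2500 +0.0000]
|roots of det(T-λI)|: 0.8517, 0.4052, 0.2609, 0.2609.
ρ(T) = max|λ| = 0.8517; 0.8517 < 1: convergent.

0.8517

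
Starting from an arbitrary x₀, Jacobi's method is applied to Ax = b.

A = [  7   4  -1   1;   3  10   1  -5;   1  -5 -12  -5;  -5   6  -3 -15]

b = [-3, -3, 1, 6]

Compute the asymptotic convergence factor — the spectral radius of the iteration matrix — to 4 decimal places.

Split A = D + L + U, D = diag(7, 10, -12, -15).
Jacobi T = -D⁻¹(L+U): T[3,2] = -(-3)/(-15) = -0.2000; T[3,3] = 0.
  T[0,:] = [+0.0000  -0.5714  +0.1429  -0.1429]
  T[1,:] = [-0.3000  +0.0000  -0.1000  +0.5000]
  T[2,:] = [+0.0833  -0.4167  +0.0000  -0.4167]
  T[3,:] = [-0.3333  +0.4000  -0.2000  +0.0000]
|eigenvalues of T|: 0.9020, 0.4282, 0.4282, 0.0917.
ρ(T) = max|λ| = 0.9020; 0.9020 < 1: convergent.

0.9020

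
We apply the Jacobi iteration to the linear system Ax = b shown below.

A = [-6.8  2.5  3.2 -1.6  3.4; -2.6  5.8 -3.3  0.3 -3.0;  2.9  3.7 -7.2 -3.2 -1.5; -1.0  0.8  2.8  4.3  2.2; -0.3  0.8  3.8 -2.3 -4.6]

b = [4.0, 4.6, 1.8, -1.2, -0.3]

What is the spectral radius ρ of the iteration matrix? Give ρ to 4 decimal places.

Write A = D+L+U with D = diag(-6.8, 5.8, -7.2, 4.3, -4.6).
T_J = -D⁻¹(L+U): T[2,0] = -(2.9)/(-7.2) = +0.4028; T[2,2] = 0.
  T[0,:] = [+0.0000, +0.3676, +0.4706, -0.2353, +0.5000]
  T[1,:] = [+0.4483, +0.0000, +0.5690, -0.0517, +0.5172]
  T[2,:] = [+0.4028, +0.5139, +0.0000, -0.4444, -0.2083]
  T[3,:] = [+0.2326, -0.1860, -0.6512, +0.0000, -0.5116]
  T[4,:] = [-0.0652, +0.1739, +0.8261, -0.5000, +0.0000]
|roots of det(T-λI)|: 1.3306, 0.5557, 0.5557, 0.2918, 0.2918.
ρ = 1.3306; 1.3306 > 1: divergent.

1.3306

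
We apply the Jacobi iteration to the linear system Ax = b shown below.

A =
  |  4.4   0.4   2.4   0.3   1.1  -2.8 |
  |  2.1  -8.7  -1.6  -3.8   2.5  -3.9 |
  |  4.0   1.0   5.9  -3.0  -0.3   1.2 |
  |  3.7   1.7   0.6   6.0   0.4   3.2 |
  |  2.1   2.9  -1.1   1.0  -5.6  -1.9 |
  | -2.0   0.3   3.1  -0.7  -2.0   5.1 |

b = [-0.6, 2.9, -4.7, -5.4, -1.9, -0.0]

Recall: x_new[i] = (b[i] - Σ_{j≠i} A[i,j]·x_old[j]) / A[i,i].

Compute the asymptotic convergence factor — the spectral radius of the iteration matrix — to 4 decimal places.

1.1827

A = D + L + U where D = diag(4.4, -8.7, 5.9, 6, -5.6, 5.1).
Jacobi T = -D⁻¹(L+U): T[1,2] = -(-1.6)/(-8.7) = -0.1839; T[1,1] = 0.
  T[0,:] = [+0.0000  -0.0909  -0.5455  -0.0682  -0.2500  +0.6364]
  T[1,:] = [+0.2414  +0.0000  -0.1839  -0.4368  +0.2874  -0.4483]
  T[2,:] = [-0.6780  -0.1695  +0.0000  +0.5085  +0.0508  -0.2034]
  T[3,:] = [-0.6167  -0.2833  -0.1000  +0.0000  -0.0667  -0.5333]
  T[4,:] = [+0.3750  +0.5179  -0.1964  +0.1786  +0.0000  -0.3393]
  T[5,:] = [+0.3922  -0.0588  -0.6078  +0.1373  +0.3922  +0.0000]
moduli |λ_i(T)| = 1.1827, 0.6092, 0.6092, 0.5689, 0.5689, 0.2288.
ρ = 1.1827; 1.1827 > 1: divergent.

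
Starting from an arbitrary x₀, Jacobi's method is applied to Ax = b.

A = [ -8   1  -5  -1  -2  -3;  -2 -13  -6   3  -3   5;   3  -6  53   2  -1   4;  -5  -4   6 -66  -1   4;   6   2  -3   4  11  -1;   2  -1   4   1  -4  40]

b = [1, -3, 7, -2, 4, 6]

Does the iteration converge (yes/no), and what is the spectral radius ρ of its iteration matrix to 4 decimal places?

yes, ρ = 0.4787

Let D = diag(-8, -13, 53, -66, 11, 40); L, U the strict triangles.
Jacobi: T = -D⁻¹(L+U), T[3,0] = -(-5)/(-66) = -0.0758; T[3,3] = 0.
  T[0,:] = [+0.0000  +0.1250  -0.6250  -0.1250  -0.2500  -0.3750]
  T[1,:] = [-0.1538  +0.0000  -0.4615  +0.2308  -0.2308  +0.3846]
  T[2,:] = [-0.0566  +0.1132  +0.0000  -0.0377  +0.0189  -0.0755]
  T[3,:] = [-0.0758  -0.0606  +0.0909  +0.0000  -0.0152  +0.0606]
  T[4,:] = [-0.5455  -0.1818  +0.2727  -0.3636  +0.0000  +0.0909]
  T[5,:] = [-0.0500  +0.0250  -0.1000  -0.0250  +0.1000  +0.0000]
|λ(T)| sorted: 0.4787, 0.3818, 0.3818, 0.2265, 0.2265, 0.0403.
spectral radius ρ = 0.4787; 0.4787 < 1 ⇒ converges.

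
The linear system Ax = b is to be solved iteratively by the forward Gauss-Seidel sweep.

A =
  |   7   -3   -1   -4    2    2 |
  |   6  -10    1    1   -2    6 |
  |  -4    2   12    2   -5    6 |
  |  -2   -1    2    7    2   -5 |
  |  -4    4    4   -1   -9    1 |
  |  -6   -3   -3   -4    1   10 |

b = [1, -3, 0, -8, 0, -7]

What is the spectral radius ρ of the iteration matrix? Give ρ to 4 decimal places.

Diagonal D = diag(7, -10, 12, 7, -9, 10); L, U strict lower/upper.
GS T = -(D+L)⁻¹U: row 0 first, T[0,5] = -(2)/(7) = -0.2857; later rows by forward substitution.
  T[0,:] = [+0.0000 +0.4286 +0.1429 +0.5714 -0.2857 -0.2857]
  T[1,:] = [+0.0000 +0.2571 +0.1857 +0.4429 -0.3714 +0.4286]
  T[2,:] = [+0.0000 +0.1000 +0.0167 -0.0500 +0.3833 -0.6667]
  T[3,:] = [+0.0000 +0.1306 +0.0626 +0.2408 -0.5299 +0.8844]
  T[4,:] = [+0.0000 -0.0463 +0.0195 -0.1061 +0.1912 +0.0340]
  T[5,:] = [+0.0000 +0.4212 +0.1695 +0.5677 -0.3989 +0.1075]
|eigenvalues of T|: 1.1488, 0.4770, 0.1992, 0.0744, 0.0167, 0.0000.
spectral radius ρ = 1.1488; 1.1488 > 1, so it fails to converge.

1.1488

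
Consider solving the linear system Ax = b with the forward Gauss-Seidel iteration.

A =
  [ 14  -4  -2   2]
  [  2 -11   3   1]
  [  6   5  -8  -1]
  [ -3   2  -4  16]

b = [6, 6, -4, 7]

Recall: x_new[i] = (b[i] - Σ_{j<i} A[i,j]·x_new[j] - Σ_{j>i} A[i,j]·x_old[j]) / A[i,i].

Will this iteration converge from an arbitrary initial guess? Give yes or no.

yes

Split A = D + L + U, D = diag(14, -11, -8, 16).
T_GS = -(D+L)⁻¹U: row 0 first, T[0,3] = -(2)/(14) = -0.1429; later rows by forward substitution.
  T[0,:] = [+0.0000 +0.2857 +0.1429 -0.1429]
  T[1,:] = [+0.0000 +0.0519 +0.2987 +0.0649]
  T[2,:] = [+0.0000 +0.2468 +0.2938 -0.1916]
  T[3,:] = [+0.0000 +0.1088 +0.0629 -0.0828]
|roots of det(T-λI)|: 0.4401, 0.1980, 0.0210, 0.0000.
spectral radius ρ = 0.4401; 0.4401 < 1: convergent.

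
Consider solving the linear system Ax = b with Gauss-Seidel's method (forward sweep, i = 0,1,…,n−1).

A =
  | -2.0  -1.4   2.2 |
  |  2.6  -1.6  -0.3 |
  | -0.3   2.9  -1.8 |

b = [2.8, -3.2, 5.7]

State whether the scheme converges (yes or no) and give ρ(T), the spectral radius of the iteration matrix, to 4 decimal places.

Write A = D+L+U with D = diag(-2, -1.6, -1.8).
T_GS = -(D+L)⁻¹U: row 0 first, T[0,1] = -(-1.4)/(-2) = -0.7000; later rows by forward substitution.
  T[0,:] = [+0.0000  -0.7000  +1.1000]
  T[1,:] = [+0.0000  -1.1375  +1.6000]
  T[2,:] = [+0.0000  -1.7160  +2.3944]
|λ(T)| sorted: 1.2393, 0.0177, 0.0000.
ρ = 1.2393; 1.2393 > 1, so it fails to converge.

no, ρ = 1.2393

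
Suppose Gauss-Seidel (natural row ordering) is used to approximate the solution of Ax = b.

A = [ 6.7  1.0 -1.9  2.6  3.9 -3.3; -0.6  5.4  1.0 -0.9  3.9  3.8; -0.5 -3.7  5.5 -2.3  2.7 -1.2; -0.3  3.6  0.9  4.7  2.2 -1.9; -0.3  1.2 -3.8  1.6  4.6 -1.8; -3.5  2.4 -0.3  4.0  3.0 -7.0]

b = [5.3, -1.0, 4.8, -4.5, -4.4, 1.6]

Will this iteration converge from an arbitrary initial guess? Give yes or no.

no

Let D = diag(6.7, 5.4, 5.5, 4.7, 4.6, -7); L, U the strict triangles.
GS T = -(D+L)⁻¹U: row 0 first, T[0,2] = -(-1.9)/(6.7) = +0.2836; later rows by forward substitution.
  T[0,:] = [+0.0000, -0.1493, +0.2836, -0.3881, -0.5821, +0.4925]
  T[1,:] = [+0.0000, -0.0166, -0.1537, +0.1235, -0.7869, -0.6490]
  T[2,:] = [+0.0000, -0.0247, -0.0776, +0.4660, -1.0732, -0.1736]
  T[3,:] = [+0.0000, +0.0079, +0.1507, -0.2086, +0.3030, +0.9660]
  T[4,:] = [+0.0000, -0.0286, -0.0579, +0.4000, -0.8246, +0.1133]
  T[5,:] = [+0.0000, +0.0623, -0.1299, +0.2686, -0.1130, +0.1392]
|eigenvalues of T|: 1.2222, 0.4221, 0.3088, 0.0815, 0.0815, 0.0000.
ρ(T) = max|λ| = 1.2222; 1.2222 > 1: divergent.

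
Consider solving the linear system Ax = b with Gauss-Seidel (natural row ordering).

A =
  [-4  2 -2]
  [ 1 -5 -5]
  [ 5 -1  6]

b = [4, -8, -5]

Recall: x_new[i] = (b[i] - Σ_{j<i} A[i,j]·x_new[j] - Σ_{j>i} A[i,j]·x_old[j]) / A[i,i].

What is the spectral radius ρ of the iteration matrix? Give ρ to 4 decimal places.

0.8333

A = D + L + U where D = diag(-4, -5, 6).
GS T = -(D+L)⁻¹U: row 0 first, T[0,1] = -(2)/(-4) = +0.5000; later rows by forward substitution.
  T[0,:] = [+0.0000 +0.5000 -0.5000]
  T[1,:] = [+0.0000 +0.1000 -1.1000]
  T[2,:] = [+0.0000 -0.4000 +0.2333]
|eigenvalues of T|: 0.8333, 0.5000, 0.0000.
ρ = 0.8333; 0.8333 < 1 ⇒ converges.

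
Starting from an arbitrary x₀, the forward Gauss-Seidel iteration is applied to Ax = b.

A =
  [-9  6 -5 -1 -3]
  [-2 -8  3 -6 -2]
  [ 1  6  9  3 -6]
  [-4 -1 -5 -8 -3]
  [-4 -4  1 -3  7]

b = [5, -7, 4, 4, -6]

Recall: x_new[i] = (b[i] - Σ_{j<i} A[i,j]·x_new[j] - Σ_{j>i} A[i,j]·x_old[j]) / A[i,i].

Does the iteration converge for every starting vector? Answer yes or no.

no

Write A = D+L+U with D = diag(-9, -8, 9, -8, 7).
GS T = -(D+L)⁻¹U: row 0 first, T[0,2] = -(-5)/(-9) = -0.5556; later rows by forward substitution.
  T[0,:] = [+0.0000  +0.6667  -0.5556  -0.1111  -0.3333]
  T[1,:] = [+0.0000  -0.1667  +0.5139  -0.7222  -0.1667]
  T[2,:] = [+0.0000  +0.0370  -0.2809  +0.1605  +0.8148]
  T[3,:] = [+0.0000  -0.3356  +0.3891  +0.0455  -0.6968]
  T[4,:] = [+0.0000  +0.1366  +0.1831  -0.4796  -0.7007]
|roots of det(T-λI)|: 1.2772, 0.6199, 0.3872, 0.0583, 0.0000.
ρ = 1.2772; 1.2772 > 1, so it fails to converge.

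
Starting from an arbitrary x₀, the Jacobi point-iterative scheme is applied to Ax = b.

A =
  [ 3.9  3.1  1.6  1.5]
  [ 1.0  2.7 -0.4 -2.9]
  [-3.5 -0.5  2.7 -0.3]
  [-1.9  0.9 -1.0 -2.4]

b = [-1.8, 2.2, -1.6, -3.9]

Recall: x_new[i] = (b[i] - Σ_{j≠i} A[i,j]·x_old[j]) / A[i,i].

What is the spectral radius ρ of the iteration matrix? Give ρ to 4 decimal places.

Write A = D+L+U with D = diag(3.9, 2.7, 2.7, -2.4).
Jacobi T = -D⁻¹(L+U): T[0,3] = -(1.5)/(3.9) = -0.3846; T[0,0] = 0.
  T[0,:] = [+0.0000 -0.7949 -0.4103 -0.3846]
  T[1,:] = [-0.3704 +0.0000 +0.1481 +1.0741]
  T[2,:] = [+1.2963 +0.1852 +0.0000 +0.1111]
  T[3,:] = [-0.7917 +0.3750 -0.4167 +0.0000]
|λ(T)| sorted: 1.2417, 0.8572, 0.8572, 0.7926.
spectral radius ρ = 1.2417; 1.2417 > 1: divergent.

1.2417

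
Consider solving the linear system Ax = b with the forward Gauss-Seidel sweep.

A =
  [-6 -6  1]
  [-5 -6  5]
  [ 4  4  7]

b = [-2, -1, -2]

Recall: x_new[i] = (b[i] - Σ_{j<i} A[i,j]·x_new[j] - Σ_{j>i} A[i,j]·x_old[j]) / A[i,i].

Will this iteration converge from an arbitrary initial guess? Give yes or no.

yes

Diagonal D = diag(-6, -6, 7); L, U strict lower/upper.
Gauss-Seidel: T = -(D+L)⁻¹U, row 0 first, T[0,1] = -(-6)/(-6) = -1.0000; later rows by forward substitution.
  T[0,:] = [+0.0000, -1.0000, +0.1667]
  T[1,:] = [+0.0000, +0.8333, +0.6944]
  T[2,:] = [+0.0000, +0.0952, -0.4921]
|λ(T)| sorted: 0.8815, 0.5402, 0.0000.
ρ = 0.8815; 0.8815 < 1, so it converges for any x₀.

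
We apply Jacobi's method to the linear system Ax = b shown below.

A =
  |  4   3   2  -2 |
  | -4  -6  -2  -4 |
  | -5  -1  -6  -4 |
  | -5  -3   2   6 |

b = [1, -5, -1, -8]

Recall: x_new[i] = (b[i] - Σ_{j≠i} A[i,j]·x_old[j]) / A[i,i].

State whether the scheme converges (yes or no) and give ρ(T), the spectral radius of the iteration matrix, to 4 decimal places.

no, ρ = 1.2616

Diagonal D = diag(4, -6, -6, 6); L, U strict lower/upper.
T_J = -D⁻¹(L+U): T[0,1] = -(3)/(4) = -0.7500; T[0,0] = 0.
  T[0,:] = [+0.0000 -0.7500 -0.5000 +0.5000]
  T[1,:] = [-0.6667 +0.0000 -0.3333 -0.6667]
  T[2,:] = [-0.8333 -0.1667 +0.0000 -0.6667]
  T[3,:] = [+0.8333 +0.5000 -0.3333 +0.0000]
moduli |λ_i(T)| = 1.2616, 0.7277, 0.7277, 0.1524.
spectral radius ρ = 1.2616; 1.2616 > 1: divergent.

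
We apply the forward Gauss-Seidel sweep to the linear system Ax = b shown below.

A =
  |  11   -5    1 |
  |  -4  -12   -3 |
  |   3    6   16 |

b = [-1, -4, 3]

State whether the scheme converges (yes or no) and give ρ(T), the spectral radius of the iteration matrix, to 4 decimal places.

yes, ρ = 0.1743

Split A = D + L + U, D = diag(11, -12, 16).
Gauss-Seidel: T = -(D+L)⁻¹U, row 0 first, T[0,1] = -(-5)/(11) = +0.4545; later rows by forward substitution.
  T[0,:] = [+0.0000  +0.4545  -0.0909]
  T[1,:] = [+0.0000  -0.1515  -0.2197]
  T[2,:] = [+0.0000  -0.0284  +0.0994]
|eigenvalues of T|: 0.1743, 0.1222, 0.0000.
ρ = 0.1743; 0.1743 < 1 ⇒ converges.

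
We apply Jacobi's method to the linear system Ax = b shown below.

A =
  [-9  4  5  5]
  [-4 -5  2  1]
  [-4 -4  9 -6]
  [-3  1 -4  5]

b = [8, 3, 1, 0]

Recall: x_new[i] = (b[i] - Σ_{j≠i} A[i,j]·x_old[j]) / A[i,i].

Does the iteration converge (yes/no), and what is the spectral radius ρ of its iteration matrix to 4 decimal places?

Split A = D + L + U, D = diag(-9, -5, 9, 5).
T_J = -D⁻¹(L+U): T[3,0] = -(-3)/(5) = +0.6000; T[3,3] = 0.
  T[0,:] = [+0.0000, +0.4444, +0.5556, +0.5556]
  T[1,:] = [-0.8000, +0.0000, +0.4000, +0.2000]
  T[2,:] = [+0.4444, +0.4444, +0.0000, +0.6667]
  T[3,:] = [+0.6000, -0.2000, +0.8000, +0.0000]
moduli |λ_i(T)| = 1.1817, 0.7445, 0.4185, 0.4185.
ρ(T) = max|λ| = 1.1817; 1.1817 > 1 ⇒ diverges.

no, ρ = 1.1817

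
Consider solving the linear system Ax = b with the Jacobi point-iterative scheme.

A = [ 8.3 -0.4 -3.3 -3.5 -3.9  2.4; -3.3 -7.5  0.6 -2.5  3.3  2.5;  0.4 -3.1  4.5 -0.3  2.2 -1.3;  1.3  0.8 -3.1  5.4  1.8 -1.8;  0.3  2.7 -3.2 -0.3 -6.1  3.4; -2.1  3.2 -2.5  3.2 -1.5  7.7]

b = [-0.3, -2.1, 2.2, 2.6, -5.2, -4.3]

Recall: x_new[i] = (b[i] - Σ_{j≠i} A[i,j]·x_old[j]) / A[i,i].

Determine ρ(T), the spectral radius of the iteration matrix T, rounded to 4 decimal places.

Let D = diag(8.3, -7.5, 4.5, 5.4, -6.1, 7.7); L, U the strict triangles.
Jacobi: T = -D⁻¹(L+U), T[5,3] = -(3.2)/(7.7) = -0.4156; T[5,5] = 0.
  T[0,:] = [+0.0000, +0.0482, +0.3976, +0.4217, +0.4699, -0.2892]
  T[1,:] = [-0.4400, +0.0000, +0.0800, -0.3333, +0.4400, +0.3333]
  T[2,:] = [-0.0889, +0.6889, +0.0000, +0.0667, -0.4889, +0.2889]
  T[3,:] = [-0.2407, -0.1481, +0.5741, +0.0000, -0.3333, +0.3333]
  T[4,:] = [+0.0492, +0.4426, -0.5246, -0.0492, +0.0000, +0.5574]
  T[5,:] = [+0.2727, -0.4156, +0.3247, -0.4156, +0.1948, +0.0000]
|roots of det(T-λI)|: 1.1332, 0.7090, 0.7090, 0.5444, 0.5104, 0.5104.
ρ(T) = max|λ| = 1.1332; 1.1332 > 1: divergent.

1.1332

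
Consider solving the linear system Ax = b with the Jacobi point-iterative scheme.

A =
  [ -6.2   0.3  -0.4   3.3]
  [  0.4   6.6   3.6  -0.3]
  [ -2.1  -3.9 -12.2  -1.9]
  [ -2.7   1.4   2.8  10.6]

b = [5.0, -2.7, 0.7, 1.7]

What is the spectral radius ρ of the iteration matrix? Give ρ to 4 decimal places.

0.5466

Let D = diag(-6.2, 6.6, -12.2, 10.6); L, U the strict triangles.
Jacobi T = -D⁻¹(L+U): T[0,3] = -(3.3)/(-6.2) = +0.5323; T[0,0] = 0.
  T[0,:] = [+0.0000 +0.0484 -0.0645 +0.5323]
  T[1,:] = [-0.0606 +0.0000 -0.5455 +0.0455]
  T[2,:] = [-0.1721 -0.3197 +0.0000 -0.1557]
  T[3,:] = [+0.2547 -0.1321 -0.2642 +0.0000]
moduli |λ_i(T)| = 0.5466, 0.4405, 0.4405, 0.2952.
ρ(T) = max|λ| = 0.5466; 0.5466 < 1: convergent.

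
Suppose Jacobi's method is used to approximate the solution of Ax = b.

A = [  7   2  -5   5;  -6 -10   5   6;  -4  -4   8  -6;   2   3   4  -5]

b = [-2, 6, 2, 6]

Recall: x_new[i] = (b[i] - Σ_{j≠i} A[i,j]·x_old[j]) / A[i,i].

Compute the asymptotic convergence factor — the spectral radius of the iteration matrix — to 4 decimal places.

1.2184

Write A = D+L+U with D = diag(7, -10, 8, -5).
Jacobi T = -D⁻¹(L+U): T[1,2] = -(5)/(-10) = +0.5000; T[1,1] = 0.
  T[0,:] = [+0.0000 -0.2857 +0.7143 -0.7143]
  T[1,:] = [-0.6000 +0.0000 +0.5000 +0.6000]
  T[2,:] = [+0.5000 +0.5000 +0.0000 +0.7500]
  T[3,:] = [+0.4000 +0.6000 +0.8000 +0.0000]
eigenvalue magnitudes: 1.2184, 0.8126, 0.8126, 0.3907.
spectral radius ρ = 1.2184; 1.2184 > 1: divergent.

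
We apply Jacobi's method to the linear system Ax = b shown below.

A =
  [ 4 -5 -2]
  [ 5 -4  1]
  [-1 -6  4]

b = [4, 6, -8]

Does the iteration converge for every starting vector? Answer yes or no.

no

Write A = D+L+U with D = diag(4, -4, 4).
Jacobi T = -D⁻¹(L+U): T[1,0] = -(5)/(-4) = +1.2500; T[1,1] = 0.
  T[0,:] = [+0.0000  +1.2500  +0.5000]
  T[1,:] = [+1.2500  +0.0000  +0.2500]
  T[2,:] = [+0.2500  +1.5000  +0.0000]
|eigenvalues of T|: 1.6379, 1.0438, 0.5941.
ρ = 1.6379; 1.6379 > 1 ⇒ diverges.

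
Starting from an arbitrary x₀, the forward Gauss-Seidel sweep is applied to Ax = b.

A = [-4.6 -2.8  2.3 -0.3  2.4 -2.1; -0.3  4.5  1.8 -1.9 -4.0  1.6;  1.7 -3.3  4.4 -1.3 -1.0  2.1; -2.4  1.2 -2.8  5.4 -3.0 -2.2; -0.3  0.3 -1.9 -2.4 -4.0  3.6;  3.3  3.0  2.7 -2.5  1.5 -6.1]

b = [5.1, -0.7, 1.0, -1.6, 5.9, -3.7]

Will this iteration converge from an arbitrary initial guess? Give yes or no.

Let D = diag(-4.6, 4.5, 4.4, 5.4, -4, -6.1); L, U the strict triangles.
Gauss-Seidel: T = -(D+L)⁻¹U, row 0 first, T[0,3] = -(-0.3)/(-4.6) = -0.0652; later rows by forward substitution.
  T[0,:] = [+0.0000 -0.6087 +0.5000 -0.0652 +0.5217 -0.4565]
  T[1,:] = [+0.0000 -0.0406 -0.3667 +0.4179 +0.9237 -0.3860]
  T[2,:] = [+0.0000 +0.2047 -0.4682 +0.6341 +0.7184 -0.5904]
  T[3,:] = [+0.0000 -0.1554 +0.0609 +0.2069 +0.9547 -0.0158]
  T[4,:] = [+0.0000 +0.0386 +0.1208 -0.3891 -0.8839 +1.1952]
  T[5,:] = [+0.0000 -0.1855 -0.1123 +0.2704 +0.4459 -0.3977]
eigenvalue magnitudes: 1.3069, 0.5572, 0.3442, 0.3442, 0.2255, 0.0000.
ρ = 1.3069; 1.3069 > 1: divergent.

no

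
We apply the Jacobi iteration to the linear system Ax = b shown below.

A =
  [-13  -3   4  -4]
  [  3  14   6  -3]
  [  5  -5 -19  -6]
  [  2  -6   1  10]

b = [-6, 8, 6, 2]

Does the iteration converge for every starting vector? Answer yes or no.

yes

Split A = D + L + U, D = diag(-13, 14, -19, 10).
T_J = -D⁻¹(L+U): T[3,1] = -(-6)/(10) = +0.6000; T[3,3] = 0.
  T[0,:] = [+0.0000 -0.2308 +0.3077 -0.3077]
  T[1,:] = [-0.2143 +0.0000 -0.4286 +0.2143]
  T[2,:] = [+0.2632 -0.2632 +0.0000 -0.3158]
  T[3,:] = [-0.2000 +0.6000 -0.1000 +0.0000]
eigenvalue magnitudes: 0.8614, 0.3456, 0.3456, 0.2639.
ρ(T) = max|λ| = 0.8614; 0.8614 < 1, so it converges for any x₀.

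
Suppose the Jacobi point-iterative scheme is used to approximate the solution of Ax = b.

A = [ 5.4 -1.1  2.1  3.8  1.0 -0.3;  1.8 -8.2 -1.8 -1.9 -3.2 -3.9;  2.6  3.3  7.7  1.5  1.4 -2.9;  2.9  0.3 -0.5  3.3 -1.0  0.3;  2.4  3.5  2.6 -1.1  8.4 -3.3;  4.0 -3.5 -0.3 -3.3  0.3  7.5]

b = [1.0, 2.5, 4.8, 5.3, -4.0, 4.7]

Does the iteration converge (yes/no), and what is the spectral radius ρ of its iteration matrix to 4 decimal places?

no, ρ = 1.1849

Split A = D + L + U, D = diag(5.4, -8.2, 7.7, 3.3, 8.4, 7.5).
Jacobi T = -D⁻¹(L+U): T[5,0] = -(4)/(7.5) = -0.5333; T[5,5] = 0.
  T[0,:] = [+0.0000, +0.2037, -0.3889, -0.7037, -0.1852, +0.0556]
  T[1,:] = [+0.2195, +0.0000, -0.2195, -0.2317, -0.3902, -0.4756]
  T[2,:] = [-0.3377, -0.4286, +0.0000, -0.1948, -0.1818, +0.3766]
  T[3,:] = [-0.8788, -0.0909, +0.1515, +0.0000, +0.3030, -0.0909]
  T[4,:] = [-0.2857, -0.4167, -0.3095, +0.1310, +0.0000, +0.3929]
  T[5,:] = [-0.5333, +0.4667, +0.0400, +0.4400, -0.0400, +0.0000]
|eigenvalues of T|: 1.1849, 0.8569, 0.6379, 0.6379, 0.6249, 0.2890.
spectral radius ρ = 1.1849; 1.1849 > 1, so it fails to converge.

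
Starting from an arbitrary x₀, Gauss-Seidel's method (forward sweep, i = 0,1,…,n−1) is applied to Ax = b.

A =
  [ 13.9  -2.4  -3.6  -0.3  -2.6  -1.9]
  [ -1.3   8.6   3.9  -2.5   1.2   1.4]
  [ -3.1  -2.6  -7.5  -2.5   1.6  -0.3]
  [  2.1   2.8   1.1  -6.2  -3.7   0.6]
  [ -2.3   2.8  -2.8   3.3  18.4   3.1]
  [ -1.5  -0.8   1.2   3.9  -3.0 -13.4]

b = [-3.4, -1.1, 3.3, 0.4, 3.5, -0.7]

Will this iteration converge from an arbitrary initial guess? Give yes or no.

yes

Split A = D + L + U, D = diag(13.9, 8.6, -7.5, -6.2, 18.4, -13.4).
T_GS = -(D+L)⁻¹U: row 0 first, T[0,2] = -(-3.6)/(13.9) = +0.2590; later rows by forward substitution.
  T[0,:] = [+0.0000  +0.1727  +0.2590  +0.0216  +0.1871  +0.1367]
  T[1,:] = [+0.0000  +0.0261  -0.4143  +0.2940  -0.1113  -0.1421]
  T[2,:] = [+0.0000  -0.0804  +0.0366  -0.4442  +0.1746  -0.0472]
  T[3,:] = [+0.0000  +0.0560  -0.0929  +0.0613  -0.5527  +0.0705]
  T[4,:] = [+0.0000  -0.0047  +0.1177  -0.1206  +0.1660  -0.1496]
  T[5,:] = [+0.0000  -0.0107  -0.0544  -0.0149  -0.1967  +0.0430]
|eigenvalues of T|: 0.6272, 0.2245, 0.2245, 0.1443, 0.0644, 0.0000.
spectral radius ρ = 0.6272; 0.6272 < 1: convergent.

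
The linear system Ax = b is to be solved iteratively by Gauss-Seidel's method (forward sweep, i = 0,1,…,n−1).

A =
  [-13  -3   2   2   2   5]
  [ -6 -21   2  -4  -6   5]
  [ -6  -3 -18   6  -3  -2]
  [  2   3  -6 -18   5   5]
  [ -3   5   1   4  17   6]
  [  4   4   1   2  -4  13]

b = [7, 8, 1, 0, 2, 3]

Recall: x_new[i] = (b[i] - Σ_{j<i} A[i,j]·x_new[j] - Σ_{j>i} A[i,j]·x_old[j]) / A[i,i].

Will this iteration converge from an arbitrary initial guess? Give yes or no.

yes

Split A = D + L + U, D = diag(-13, -21, -18, -18, 17, 13).
Gauss-Seidel: T = -(D+L)⁻¹U, row 0 first, T[0,2] = -(2)/(-13) = +0.1538; later rows by forward substitution.
  T[0,:] = [+0.0000, -0.2308, +0.1538, +0.1538, +0.1538, +0.3846]
  T[1,:] = [+0.0000, +0.0659, +0.0513, -0.2344, -0.3297, +0.1282]
  T[2,:] = [+0.0000, +0.0659, -0.0598, +0.3211, -0.1630, -0.2607]
  T[3,:] = [+0.0000, -0.0366, +0.0456, -0.1290, +0.2943, +0.4288]
  T[4,:] = [+0.0000, -0.0554, +0.0049, +0.1076, +0.0645, -0.4083]
  T[5,:] = [+0.0000, +0.0342, -0.0640, +0.0530, +0.0412, -0.3293]
|roots of det(T-λI)|: 0.5543, 0.2906, 0.1949, 0.1949, 0.0361, 0.0000.
ρ = 0.5543; 0.5543 < 1, so it converges for any x₀.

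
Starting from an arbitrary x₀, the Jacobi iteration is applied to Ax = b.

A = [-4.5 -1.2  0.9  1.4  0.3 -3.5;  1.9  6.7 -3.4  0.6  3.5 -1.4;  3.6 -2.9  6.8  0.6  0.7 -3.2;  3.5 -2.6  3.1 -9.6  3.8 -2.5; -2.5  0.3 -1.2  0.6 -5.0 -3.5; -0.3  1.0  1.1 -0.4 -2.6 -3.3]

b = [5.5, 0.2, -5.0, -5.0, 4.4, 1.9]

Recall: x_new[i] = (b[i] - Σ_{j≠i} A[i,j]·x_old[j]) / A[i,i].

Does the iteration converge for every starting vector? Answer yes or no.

Split A = D + L + U, D = diag(-4.5, 6.7, 6.8, -9.6, -5, -3.3).
Jacobi T = -D⁻¹(L+U): T[3,2] = -(3.1)/(-9.6) = +0.3229; T[3,3] = 0.
  T[0,:] = [+0.0000  -0.2667  +0.2000  +0.3111  +0.0667  -0.7778]
  T[1,:] = [-0.2836  +0.0000  +0.5075  -0.0896  -0.5224  +0.2090]
  T[2,:] = [-0.5294  +0.4265  +0.0000  -0.0882  -0.1029  +0.4706]
  T[3,:] = [+0.3646  -0.2708  +0.3229  +0.0000  +0.3958  -0.2604]
  T[4,:] = [-0.5000  +0.0600  -0.2400  +0.1200  +0.0000  -0.7000]
  T[5,:] = [-0.0909  +0.3030  +0.3333  -0.1212  -0.7879  +0.0000]
eigenvalue magnitudes: 1.2316, 0.9102, 0.4184, 0.4184, 0.3898, 0.2854.
ρ(T) = max|λ| = 1.2316; 1.2316 > 1: divergent.

no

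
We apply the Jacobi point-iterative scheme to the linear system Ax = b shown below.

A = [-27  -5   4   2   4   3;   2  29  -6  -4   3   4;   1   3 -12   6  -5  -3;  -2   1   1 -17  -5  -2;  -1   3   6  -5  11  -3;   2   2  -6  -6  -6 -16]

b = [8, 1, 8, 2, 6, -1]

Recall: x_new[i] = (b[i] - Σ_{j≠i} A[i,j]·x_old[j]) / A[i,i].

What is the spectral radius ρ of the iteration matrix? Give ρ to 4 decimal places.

0.7468

Write A = D+L+U with D = diag(-27, 29, -12, -17, 11, -16).
Jacobi: T = -D⁻¹(L+U), T[0,3] = -(2)/(-27) = +0.0741; T[0,0] = 0.
  T[0,:] = [+0.0000 -0.1852 +0.1481 +0.0741 +0.1481 +0.1111]
  T[1,:] = [-0.0690 +0.0000 +0.2069 +0.1379 -0.1034 -0.1379]
  T[2,:] = [+0.0833 +0.2500 +0.0000 +0.5000 -0.4167 -0.2500]
  T[3,:] = [-0.1176 +0.0588 +0.0588 +0.0000 -0.2941 -0.1176]
  T[4,:] = [+0.0909 -0.2727 -0.5455 +0.4545 +0.0000 +0.2727]
  T[5,:] = [+0.1250 +0.1250 -0.3750 -0.3750 -0.3750 +0.0000]
|λ(T)| sorted: 0.7468, 0.4626, 0.4193, 0.4193, 0.1131, 0.0671.
ρ = 0.7468; 0.7468 < 1, so it converges for any x₀.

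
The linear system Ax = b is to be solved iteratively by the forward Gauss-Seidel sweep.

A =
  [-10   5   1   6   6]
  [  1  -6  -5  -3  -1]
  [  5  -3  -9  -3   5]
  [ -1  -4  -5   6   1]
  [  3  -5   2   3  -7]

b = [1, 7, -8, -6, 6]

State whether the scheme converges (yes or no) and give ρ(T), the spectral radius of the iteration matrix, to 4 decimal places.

no, ρ = 1.1601

Diagonal D = diag(-10, -6, -9, 6, -7); L, U strict lower/upper.
T_GS = -(D+L)⁻¹U: row 0 first, T[0,2] = -(1)/(-10) = +0.1000; later rows by forward substitution.
  T[0,:] = [+0.0000  +0.5000  +0.1000  +0.6000  +0.6000]
  T[1,:] = [+0.0000  +0.0833  -0.8167  -0.4000  -0.0667]
  T[2,:] = [+0.0000  +0.2500  +0.3278  +0.1333  +0.9111]
  T[3,:] = [+0.0000  +0.3472  -0.2546  -0.0556  +0.6481]
  T[4,:] = [+0.0000  +0.3750  +0.6107  +0.5571  +0.8429]
|eigenvalues of T|: 1.1601, 0.5407, 0.4686, 0.0337, 0.0000.
spectral radius ρ = 1.1601; 1.1601 > 1: divergent.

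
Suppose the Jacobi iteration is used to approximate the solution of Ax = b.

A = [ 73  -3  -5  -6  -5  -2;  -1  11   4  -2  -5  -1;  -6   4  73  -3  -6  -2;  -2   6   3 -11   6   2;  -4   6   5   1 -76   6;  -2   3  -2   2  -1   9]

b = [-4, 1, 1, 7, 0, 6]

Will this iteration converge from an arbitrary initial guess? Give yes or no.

Split A = D + L + U, D = diag(73, 11, 73, -11, -76, 9).
T_J = -D⁻¹(L+U): T[4,2] = -(5)/(-76) = +0.0658; T[4,4] = 0.
  T[0,:] = [+0.0000  +0.0411  +0.0685  +0.0822  +0.0685  +0.0274]
  T[1,:] = [+0.0909  +0.0000  -0.3636  +0.1818  +0.4545  +0.0909]
  T[2,:] = [+0.0822  -0.0548  +0.0000  +0.0411  +0.0822  +0.0274]
  T[3,:] = [-0.1818  +0.5455  +0.2727  +0.0000  +0.5455  +0.1818]
  T[4,:] = [-0.0526  +0.0789  +0.0658  +0.0132  +0.0000  +0.0789]
  T[5,:] = [+0.2222  -0.3333  +0.2222  -0.2222  +0.1111  +0.0000]
|roots of det(T-λI)|: 0.3974, 0.3160, 0.3160, 0.1933, 0.1586, 0.0346.
ρ = 0.3974; 0.3974 < 1, so it converges for any x₀.

yes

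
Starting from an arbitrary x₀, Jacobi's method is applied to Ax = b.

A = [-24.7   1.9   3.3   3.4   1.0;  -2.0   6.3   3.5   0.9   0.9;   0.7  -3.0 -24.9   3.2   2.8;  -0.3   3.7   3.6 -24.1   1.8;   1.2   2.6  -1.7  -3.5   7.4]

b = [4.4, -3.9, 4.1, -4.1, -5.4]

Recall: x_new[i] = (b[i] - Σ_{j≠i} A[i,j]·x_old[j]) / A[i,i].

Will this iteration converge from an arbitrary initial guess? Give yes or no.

yes

A = D + L + U where D = diag(-24.7, 6.3, -24.9, -24.1, 7.4).
Jacobi T = -D⁻¹(L+U): T[3,4] = -(1.8)/(-24.1) = +0.0747; T[3,3] = 0.
  T[0,:] = [+0.0000 +0.0769 +0.1336 +0.1377 +0.0405]
  T[1,:] = [+0.3175 +0.0000 -0.5556 -0.1429 -0.1429]
  T[2,:] = [+0.0281 -0.1205 +0.0000 +0.1285 +0.1124]
  T[3,:] = [-0.0124 +0.1535 +0.1494 +0.0000 +0.0747]
  T[4,:] = [-0.1622 -0.3514 +0.2297 +0.4730 +0.0000]
|roots of det(T-λI)|: 0.4392, 0.3119, 0.3119, 0.1670, 0.0023.
spectral radius ρ = 0.4392; 0.4392 < 1: convergent.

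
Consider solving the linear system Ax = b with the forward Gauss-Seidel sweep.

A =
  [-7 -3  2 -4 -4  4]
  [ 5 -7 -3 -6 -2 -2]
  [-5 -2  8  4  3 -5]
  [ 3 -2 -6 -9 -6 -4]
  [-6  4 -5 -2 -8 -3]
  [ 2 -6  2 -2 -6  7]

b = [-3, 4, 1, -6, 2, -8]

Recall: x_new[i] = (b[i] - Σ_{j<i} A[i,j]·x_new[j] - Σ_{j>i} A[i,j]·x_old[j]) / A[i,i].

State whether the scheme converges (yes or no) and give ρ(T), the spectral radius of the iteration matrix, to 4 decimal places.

no, ρ = 1.2979

Split A = D + L + U, D = diag(-7, -7, 8, -9, -8, 7).
GS T = -(D+L)⁻¹U: row 0 first, T[0,3] = -(-4)/(-7) = -0.5714; later rows by forward substitution.
  T[0,:] = [+0.0000  -0.4286  +0.2857  -0.5714  -0.5714  +0.5714]
  T[1,:] = [+0.0000  -0.3061  -0.2245  -1.2653  -0.6939  +0.1224]
  T[2,:] = [+0.0000  -0.3444  +0.1224  -1.1735  -0.9056  +1.0128]
  T[3,:] = [+0.0000  +0.1548  +0.0635  +0.8730  -0.0992  -0.9563]
  T[4,:] = [+0.0000  +0.3449  -0.4189  +0.3111  +0.6724  -1.1362]
  T[5,:] = [+0.0000  +0.2983  -0.6500  -0.0699  +0.3753  -1.5948]
|roots of det(T-λI)|: 1.2979, 0.7930, 0.7930, 0.1313, 0.0612, 0.0000.
spectral radius ρ = 1.2979; 1.2979 > 1 ⇒ diverges.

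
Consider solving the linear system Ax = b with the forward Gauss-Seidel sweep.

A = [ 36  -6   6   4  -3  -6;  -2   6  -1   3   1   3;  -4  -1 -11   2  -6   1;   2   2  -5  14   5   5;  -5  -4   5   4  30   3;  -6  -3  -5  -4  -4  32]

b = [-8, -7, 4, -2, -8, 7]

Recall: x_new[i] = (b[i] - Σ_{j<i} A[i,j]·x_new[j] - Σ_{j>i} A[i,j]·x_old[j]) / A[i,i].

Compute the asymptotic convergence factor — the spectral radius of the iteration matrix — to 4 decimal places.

0.5639

A = D + L + U where D = diag(36, 6, -11, 14, 30, 32).
Gauss-Seidel: T = -(D+L)⁻¹U, row 0 first, T[0,2] = -(6)/(36) = -0.1667; later rows by forward substitution.
  T[0,:] = [+0.0000 +0.1667 -0.1667 -0.1111 +0.0833 +0.1667]
  T[1,:] = [+0.0000 +0.0556 +0.1111 -0.5370 -0.1389 -0.4444]
  T[2,:] = [+0.0000 -0.0657 +0.0505 +0.2710 -0.5631 +0.0707]
  T[3,:] = [+0.0000 -0.0552 +0.0260 +0.1894 -0.5503 -0.2922]
  T[4,:] = [+0.0000 +0.0535 -0.0248 -0.1605 +0.1626 -0.1043]
  T[5,:] = [+0.0000 +0.0260 -0.0128 -0.0252 -0.1339 -0.0489]
|λ(T)| sorted: 0.5639, 0.1879, 0.1879, 0.1077, 0.0158, 0.0000.
ρ(T) = max|λ| = 0.5639; 0.5639 < 1: convergent.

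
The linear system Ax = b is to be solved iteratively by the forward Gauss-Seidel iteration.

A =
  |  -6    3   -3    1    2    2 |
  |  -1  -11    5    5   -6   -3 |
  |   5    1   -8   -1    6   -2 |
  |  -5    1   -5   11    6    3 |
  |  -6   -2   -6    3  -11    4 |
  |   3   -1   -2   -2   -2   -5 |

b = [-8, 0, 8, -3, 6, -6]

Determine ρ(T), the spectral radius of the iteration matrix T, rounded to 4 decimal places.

1.2090

Split A = D + L + U, D = diag(-6, -11, -8, 11, -11, -5).
T_GS = -(D+L)⁻¹U: row 0 first, T[0,2] = -(-3)/(-6) = -0.5000; later rows by forward substitution.
  T[0,:] = [+0.0000 +0.5000 -0.5000 +0.1667 +0.3333 +0.3333]
  T[1,:] = [+0.0000 -0.0455 +0.5000 +0.4394 -0.5758 -0.3030]
  T[2,:] = [+0.0000 +0.3068 -0.2500 +0.0341 +0.8864 -0.0795]
  T[3,:] = [+0.0000 +0.3709 -0.3864 +0.0513 +0.0613 -0.1298]
  T[4,:] = [+0.0000 -0.3307 +0.2128 -0.1754 -0.5439 +0.2449]
  T[5,:] = [+0.0000 +0.1703 -0.2306 +0.0481 +0.1536 +0.2464]
moduli |λ_i(T)| = 1.2090, 0.4244, 0.4244, 0.1966, 0.0790, 0.0000.
ρ = 1.2090; 1.2090 > 1: divergent.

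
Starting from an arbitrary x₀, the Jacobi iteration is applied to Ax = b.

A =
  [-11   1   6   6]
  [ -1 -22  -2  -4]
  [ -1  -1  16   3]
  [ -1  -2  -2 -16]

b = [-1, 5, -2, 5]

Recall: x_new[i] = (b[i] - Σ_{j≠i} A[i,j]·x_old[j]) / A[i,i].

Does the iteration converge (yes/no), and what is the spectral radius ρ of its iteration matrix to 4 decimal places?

Write A = D+L+U with D = diag(-11, -22, 16, -16).
T_J = -D⁻¹(L+U): T[1,2] = -(-2)/(-22) = -0.0909; T[1,1] = 0.
  T[0,:] = [+0.0000, +0.0909, +0.5455, +0.5455]
  T[1,:] = [-0.0455, +0.0000, -0.0909, -0.1818]
  T[2,:] = [+0.0625, +0.0625, +0.0000, -0.1875]
  T[3,:] = [-0.0625, -0.1250, -0.1250, +0.0000]
|eigenvalues of T|: 0.2065, 0.1681, 0.1681, 0.0774.
ρ = 0.2065; 0.2065 < 1 ⇒ converges.

yes, ρ = 0.2065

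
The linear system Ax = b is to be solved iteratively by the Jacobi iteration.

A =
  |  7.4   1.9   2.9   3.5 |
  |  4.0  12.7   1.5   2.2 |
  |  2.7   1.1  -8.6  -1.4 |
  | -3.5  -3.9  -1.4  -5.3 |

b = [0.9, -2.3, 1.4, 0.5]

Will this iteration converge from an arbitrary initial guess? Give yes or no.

yes

Split A = D + L + U, D = diag(7.4, 12.7, -8.6, -5.3).
T_J = -D⁻¹(L+U): T[0,2] = -(2.9)/(7.4) = -0.3919; T[0,0] = 0.
  T[0,:] = [+0.0000  -0.2568  -0.3919  -0.4730]
  T[1,:] = [-0.3150  +0.0000  -0.1181  -0.1732]
  T[2,:] = [+0.3140  +0.1279  +0.0000  -0.1628]
  T[3,:] = [-0.6604  -0.7358  -0.2642  +0.0000]
|roots of det(T-λI)|: 0.7743, 0.4034, 0.2856, 0.0853.
spectral radius ρ = 0.7743; 0.7743 < 1, so it converges for any x₀.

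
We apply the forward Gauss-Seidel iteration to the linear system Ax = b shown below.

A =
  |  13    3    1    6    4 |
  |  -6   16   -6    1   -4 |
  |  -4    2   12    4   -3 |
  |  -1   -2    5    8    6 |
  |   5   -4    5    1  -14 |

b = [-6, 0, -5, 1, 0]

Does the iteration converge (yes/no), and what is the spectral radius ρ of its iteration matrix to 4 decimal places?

yes, ρ = 0.5136

Diagonal D = diag(13, 16, 12, 8, -14); L, U strict lower/upper.
GS T = -(D+L)⁻¹U: row 0 first, T[0,3] = -(6)/(13) = -0.4615; later rows by forward substitution.
  T[0,:] = [+0.0000  -0.2308  -0.0769  -0.4615  -0.3077]
  T[1,:] = [+0.0000  -0.0865  +0.3462  -0.2356  +0.1346]
  T[2,:] = [+0.0000  -0.0625  -0.0833  -0.4479  +0.1250]
  T[3,:] = [+0.0000  -0.0114  +0.1290  +0.1634  -0.8329]
  T[4,:] = [+0.0000  -0.0808  -0.1469  -0.2458  -0.1632]
eigenvalue magnitudes: 0.5136, 0.3439, 0.3439, 0.1272, 0.0000.
ρ(T) = max|λ| = 0.5136; 0.5136 < 1, so it converges for any x₀.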